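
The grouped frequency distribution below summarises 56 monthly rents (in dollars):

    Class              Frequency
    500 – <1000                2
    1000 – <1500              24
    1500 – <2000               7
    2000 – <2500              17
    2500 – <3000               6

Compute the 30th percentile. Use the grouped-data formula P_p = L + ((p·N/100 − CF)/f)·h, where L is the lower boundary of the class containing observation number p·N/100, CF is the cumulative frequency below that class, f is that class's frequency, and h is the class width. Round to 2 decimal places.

N = 56; target position k = 30/100 · 56 = 16.8.
Cumulative frequencies: 2, 26, 33, 50, 56.
Observation 16.8 falls in the class 1000 – <1500.
L = 1000, CF = 2, f = 24, h = 500.
P30 = 1000 + ((16.8 − 2)/24)·500 = 1000 + 308.333 = 1308.33.

1308.33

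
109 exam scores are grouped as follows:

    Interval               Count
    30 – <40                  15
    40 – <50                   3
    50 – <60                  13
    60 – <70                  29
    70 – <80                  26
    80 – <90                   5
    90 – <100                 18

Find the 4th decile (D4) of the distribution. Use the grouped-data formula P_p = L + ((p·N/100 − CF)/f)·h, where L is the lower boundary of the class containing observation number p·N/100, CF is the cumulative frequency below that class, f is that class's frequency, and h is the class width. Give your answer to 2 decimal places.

N = 109; target position k = 40/100 · 109 = 43.6.
Cumulative frequencies: 15, 18, 31, 60, 86, 91, 109.
Observation 43.6 falls in the class 60 – <70.
L = 60, CF = 31, f = 29, h = 10.
P40 = 60 + ((43.6 − 31)/29)·10 = 60 + 4.34483 = 64.3448.

64.34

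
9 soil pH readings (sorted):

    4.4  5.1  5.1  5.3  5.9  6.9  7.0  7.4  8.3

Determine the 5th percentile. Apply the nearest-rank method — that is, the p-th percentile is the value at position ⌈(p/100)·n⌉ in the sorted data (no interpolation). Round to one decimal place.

4.4

n = 9.
Position = ⌈5/100 · 9⌉ = ⌈0.45⌉ = 1.
The value at rank 1 is 4.4.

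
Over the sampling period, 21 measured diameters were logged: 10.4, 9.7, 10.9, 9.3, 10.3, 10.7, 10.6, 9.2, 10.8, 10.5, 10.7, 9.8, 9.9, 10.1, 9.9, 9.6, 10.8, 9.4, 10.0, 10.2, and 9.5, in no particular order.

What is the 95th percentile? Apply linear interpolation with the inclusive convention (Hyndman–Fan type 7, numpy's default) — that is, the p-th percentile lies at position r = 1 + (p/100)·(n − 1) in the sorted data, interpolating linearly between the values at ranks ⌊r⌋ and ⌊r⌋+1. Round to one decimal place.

10.8

Sorted: 9.2, 9.3, 9.4, 9.5, 9.6, 9.7, 9.8, 9.9, 9.9, 10.0, 10.1, 10.2, 10.3, 10.4, 10.5, 10.6, 10.7, 10.7, 10.8, 10.8, 10.9.
n = 21.
r = 1 + (95/100)·(21 − 1) = 1 + 19 = 20.
r is an integer, so P95 is the value at rank 20: 10.8.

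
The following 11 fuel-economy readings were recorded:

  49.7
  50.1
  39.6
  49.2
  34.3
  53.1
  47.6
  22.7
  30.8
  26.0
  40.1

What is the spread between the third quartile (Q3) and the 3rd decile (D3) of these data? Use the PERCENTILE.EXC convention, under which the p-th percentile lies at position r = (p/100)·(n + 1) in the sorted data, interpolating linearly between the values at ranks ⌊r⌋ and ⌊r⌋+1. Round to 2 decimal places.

16.80

Sorted: 22.7, 26.0, 30.8, 34.3, 39.6, 40.1, 47.6, 49.2, 49.7, 50.1, 53.1.
n = 11.
P30: r = 3.6; ranks 3–4 are 30.8, 34.3; interpolating gives 32.9.
P75: r = 9 (integer) → 49.7.
Difference: 49.7 − 32.9 = 16.8.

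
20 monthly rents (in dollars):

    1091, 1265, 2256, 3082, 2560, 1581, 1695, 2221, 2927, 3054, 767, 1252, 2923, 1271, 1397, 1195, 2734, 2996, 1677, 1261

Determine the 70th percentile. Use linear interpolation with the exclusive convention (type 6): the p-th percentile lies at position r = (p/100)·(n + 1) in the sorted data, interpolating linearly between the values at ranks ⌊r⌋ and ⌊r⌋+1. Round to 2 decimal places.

2681.80

Sorted: 767, 1091, 1195, 1252, 1261, 1265, 1271, 1397, 1581, 1677, 1695, 2221, 2256, 2560, 2734, 2923, 2927, 2996, 3054, 3082.
n = 20.
r = (70/100)·(20 + 1) = 14.7.
Rank 14 is 2560 and rank 15 is 2734.
Interpolate: 2560 + 0.7·(2734 − 2560) = 2560 + 0.7·174 = 2681.8.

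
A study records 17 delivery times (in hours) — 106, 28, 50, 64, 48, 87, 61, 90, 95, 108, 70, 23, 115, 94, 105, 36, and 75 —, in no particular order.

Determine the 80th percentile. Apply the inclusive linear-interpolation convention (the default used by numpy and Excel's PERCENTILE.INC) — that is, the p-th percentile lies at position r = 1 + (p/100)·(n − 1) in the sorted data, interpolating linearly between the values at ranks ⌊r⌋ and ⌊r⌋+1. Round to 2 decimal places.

Sorted: 23, 28, 36, 48, 50, 61, 64, 70, 75, 87, 90, 94, 95, 105, 106, 108, 115.
n = 17.
r = 1 + (80/100)·(17 − 1) = 1 + 12.8 = 13.8.
Rank 13 is 95 and rank 14 is 105.
Interpolate: 95 + 0.8·(105 − 95) = 95 + 0.8·10 = 103.

103.00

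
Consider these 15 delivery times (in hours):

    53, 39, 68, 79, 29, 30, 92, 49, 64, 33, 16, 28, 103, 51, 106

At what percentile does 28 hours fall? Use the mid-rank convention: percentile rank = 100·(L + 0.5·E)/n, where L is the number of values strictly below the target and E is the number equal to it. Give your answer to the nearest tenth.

Sorted: 16, 28, 29, 30, 33, 39, 49, 51, 53, 64, 68, 79, 92, 103, 106.
Count below 28: L = 1; count equal: E = 1; n = 15.
Percentile rank = 100·(1 + 0.5·1)/15 = 100·1.5/15 = 10.

10.0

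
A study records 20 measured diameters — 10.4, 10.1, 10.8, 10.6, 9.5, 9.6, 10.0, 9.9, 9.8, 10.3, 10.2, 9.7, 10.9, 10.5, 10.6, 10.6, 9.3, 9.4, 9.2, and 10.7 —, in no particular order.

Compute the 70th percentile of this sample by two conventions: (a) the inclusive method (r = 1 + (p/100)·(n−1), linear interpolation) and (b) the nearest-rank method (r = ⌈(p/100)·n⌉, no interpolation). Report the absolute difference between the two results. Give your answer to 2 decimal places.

0.03

Sorted: 9.2, 9.3, 9.4, 9.5, 9.6, 9.7, 9.8, 9.9, 10.0, 10.1, 10.2, 10.3, 10.4, 10.5, 10.6, 10.6, 10.6, 10.7, 10.8, 10.9.
n = 20.
(a) r = 14.3; between ranks 14 (10.5) and 15 (10.6): 10.53.
(b) the nearest-rank method: rank 14 → 10.5.
|10.53 − 10.5| = 0.03.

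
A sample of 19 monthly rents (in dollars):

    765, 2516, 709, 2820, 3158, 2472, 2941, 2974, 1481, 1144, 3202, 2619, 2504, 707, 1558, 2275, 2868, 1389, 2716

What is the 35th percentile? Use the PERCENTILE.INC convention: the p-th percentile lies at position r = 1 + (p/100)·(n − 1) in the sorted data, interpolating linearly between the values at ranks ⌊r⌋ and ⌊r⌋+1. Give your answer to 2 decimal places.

1773.10

Sorted: 707, 709, 765, 1144, 1389, 1481, 1558, 2275, 2472, 2504, 2516, 2619, 2716, 2820, 2868, 2941, 2974, 3158, 3202.
n = 19.
r = 1 + (35/100)·(19 − 1) = 1 + 6.3 = 7.3.
Rank 7 is 1558 and rank 8 is 2275.
Interpolate: 1558 + 0.3·(2275 − 1558) = 1558 + 0.3·717 = 1773.1.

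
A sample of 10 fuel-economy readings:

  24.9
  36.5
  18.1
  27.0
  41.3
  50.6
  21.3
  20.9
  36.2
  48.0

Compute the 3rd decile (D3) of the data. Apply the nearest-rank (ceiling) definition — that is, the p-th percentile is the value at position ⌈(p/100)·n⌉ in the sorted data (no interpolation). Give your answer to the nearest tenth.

21.3

Sorted: 18.1, 20.9, 21.3, 24.9, 27.0, 36.2, 36.5, 41.3, 48.0, 50.6.
n = 10.
Position = ⌈30/100 · 10⌉ = ⌈3⌉ = 3.
The value at rank 3 is 21.3.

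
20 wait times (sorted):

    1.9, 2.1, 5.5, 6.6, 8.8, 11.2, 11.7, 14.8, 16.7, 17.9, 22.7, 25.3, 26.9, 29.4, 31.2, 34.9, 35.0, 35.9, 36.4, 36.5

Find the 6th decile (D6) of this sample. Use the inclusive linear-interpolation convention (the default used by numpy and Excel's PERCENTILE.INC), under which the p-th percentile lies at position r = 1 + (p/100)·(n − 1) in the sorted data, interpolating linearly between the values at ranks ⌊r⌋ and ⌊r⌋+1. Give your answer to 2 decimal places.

25.94

n = 20.
r = 1 + (60/100)·(20 − 1) = 1 + 11.4 = 12.4.
Rank 12 is 25.3 and rank 13 is 26.9.
Interpolate: 25.3 + 0.4·(26.9 − 25.3) = 25.3 + 0.4·1.6 = 25.94.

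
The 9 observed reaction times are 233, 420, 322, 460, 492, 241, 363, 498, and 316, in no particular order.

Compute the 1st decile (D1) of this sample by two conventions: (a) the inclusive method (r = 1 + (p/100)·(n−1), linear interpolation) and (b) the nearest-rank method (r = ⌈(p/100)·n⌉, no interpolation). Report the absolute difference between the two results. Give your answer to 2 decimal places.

6.40

Sorted: 233, 241, 316, 322, 363, 420, 460, 492, 498.
n = 9.
(a) r = 1.8; between ranks 1 (233) and 2 (241): 239.4.
(b) the nearest-rank method: rank 1 → 233.
|239.4 − 233| = 6.4.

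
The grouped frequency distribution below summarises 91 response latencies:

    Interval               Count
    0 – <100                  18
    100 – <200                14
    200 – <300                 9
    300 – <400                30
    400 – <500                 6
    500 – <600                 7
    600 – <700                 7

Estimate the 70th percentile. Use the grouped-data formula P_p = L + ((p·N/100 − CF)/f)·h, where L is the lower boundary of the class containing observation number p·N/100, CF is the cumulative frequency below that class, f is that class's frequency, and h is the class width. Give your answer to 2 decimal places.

375.67

N = 91; target position k = 70/100 · 91 = 63.7.
Cumulative frequencies: 18, 32, 41, 71, 77, 84, 91.
Observation 63.7 falls in the class 300 – <400.
L = 300, CF = 41, f = 30, h = 100.
P70 = 300 + ((63.7 − 41)/30)·100 = 300 + 75.6667 = 375.667.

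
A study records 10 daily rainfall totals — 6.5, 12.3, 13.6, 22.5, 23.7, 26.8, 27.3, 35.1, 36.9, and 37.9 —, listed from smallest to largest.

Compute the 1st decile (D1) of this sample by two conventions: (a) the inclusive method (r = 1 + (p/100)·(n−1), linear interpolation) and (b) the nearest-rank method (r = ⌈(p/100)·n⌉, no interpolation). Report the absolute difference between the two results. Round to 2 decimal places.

5.22

n = 10.
(a) r = 1.9; between ranks 1 (6.5) and 2 (12.3): 11.72.
(b) the nearest-rank method: rank 1 → 6.5.
|11.72 − 6.5| = 5.22.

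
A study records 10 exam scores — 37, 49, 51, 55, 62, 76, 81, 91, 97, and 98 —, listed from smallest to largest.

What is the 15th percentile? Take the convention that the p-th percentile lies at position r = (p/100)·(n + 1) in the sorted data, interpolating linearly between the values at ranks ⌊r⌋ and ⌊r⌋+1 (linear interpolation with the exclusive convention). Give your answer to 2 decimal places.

n = 10.
r = (15/100)·(10 + 1) = 1.65.
Rank 1 is 37 and rank 2 is 49.
Interpolate: 37 + 0.65·(49 − 37) = 37 + 0.65·12 = 44.8.

44.80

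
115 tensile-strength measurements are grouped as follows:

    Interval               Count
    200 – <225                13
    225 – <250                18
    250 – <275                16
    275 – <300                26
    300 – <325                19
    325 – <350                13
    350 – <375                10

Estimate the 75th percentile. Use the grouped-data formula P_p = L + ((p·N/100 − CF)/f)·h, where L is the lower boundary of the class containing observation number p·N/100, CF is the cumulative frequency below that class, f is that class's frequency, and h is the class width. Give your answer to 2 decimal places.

N = 115; target position k = 75/100 · 115 = 86.25.
Cumulative frequencies: 13, 31, 47, 73, 92, 105, 115.
Observation 86.25 falls in the class 300 – <325.
L = 300, CF = 73, f = 19, h = 25.
P75 = 300 + ((86.25 − 73)/19)·25 = 300 + 17.4342 = 317.434.

317.43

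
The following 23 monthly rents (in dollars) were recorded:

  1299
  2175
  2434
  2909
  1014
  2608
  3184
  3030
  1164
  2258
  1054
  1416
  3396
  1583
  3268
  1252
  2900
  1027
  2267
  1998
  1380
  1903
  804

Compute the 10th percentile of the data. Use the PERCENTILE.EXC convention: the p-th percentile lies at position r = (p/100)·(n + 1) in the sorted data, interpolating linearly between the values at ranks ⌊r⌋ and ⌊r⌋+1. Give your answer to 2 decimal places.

1019.20

Sorted: 804, 1014, 1027, 1054, 1164, 1252, 1299, 1380, 1416, 1583, 1903, 1998, 2175, 2258, 2267, 2434, 2608, 2900, 2909, 3030, 3184, 3268, 3396.
n = 23.
r = (10/100)·(23 + 1) = 2.4.
Rank 2 is 1014 and rank 3 is 1027.
Interpolate: 1014 + 0.4·(1027 − 1014) = 1014 + 0.4·13 = 1019.2.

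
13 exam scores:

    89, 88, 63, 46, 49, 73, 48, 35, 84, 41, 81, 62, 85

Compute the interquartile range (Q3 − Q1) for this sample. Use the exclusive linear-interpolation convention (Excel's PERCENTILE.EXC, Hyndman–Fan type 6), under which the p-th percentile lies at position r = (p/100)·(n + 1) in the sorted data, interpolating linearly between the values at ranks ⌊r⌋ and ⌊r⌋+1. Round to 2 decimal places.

Sorted: 35, 41, 46, 48, 49, 62, 63, 73, 81, 84, 85, 88, 89.
n = 13.
P25: r = 3.5; ranks 3–4 are 46, 48; interpolating gives 47.
P75: r = 10.5; ranks 10–11 are 84, 85; interpolating gives 84.5.
Difference: 84.5 − 47 = 37.5.

37.50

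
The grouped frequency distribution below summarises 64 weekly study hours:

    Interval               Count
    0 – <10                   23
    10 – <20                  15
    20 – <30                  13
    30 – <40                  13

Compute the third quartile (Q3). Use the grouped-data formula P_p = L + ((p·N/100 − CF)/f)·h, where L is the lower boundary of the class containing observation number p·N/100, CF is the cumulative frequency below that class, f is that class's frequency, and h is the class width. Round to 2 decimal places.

N = 64; target position k = 75/100 · 64 = 48.
Cumulative frequencies: 23, 38, 51, 64.
Observation 48 falls in the class 20 – <30.
L = 20, CF = 38, f = 13, h = 10.
P75 = 20 + ((48 − 38)/13)·10 = 20 + 7.69231 = 27.6923.

27.69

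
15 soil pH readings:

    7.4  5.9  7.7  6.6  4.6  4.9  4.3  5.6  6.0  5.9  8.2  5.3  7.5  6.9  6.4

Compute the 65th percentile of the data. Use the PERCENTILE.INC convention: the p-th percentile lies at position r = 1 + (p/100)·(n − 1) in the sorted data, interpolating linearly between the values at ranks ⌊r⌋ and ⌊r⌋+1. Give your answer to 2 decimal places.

Sorted: 4.3, 4.6, 4.9, 5.3, 5.6, 5.9, 5.9, 6.0, 6.4, 6.6, 6.9, 7.4, 7.5, 7.7, 8.2.
n = 15.
r = 1 + (65/100)·(15 − 1) = 1 + 9.1 = 10.1.
Rank 10 is 6.6 and rank 11 is 6.9.
Interpolate: 6.6 + 0.1·(6.9 − 6.6) = 6.6 + 0.1·0.3 = 6.63.

6.63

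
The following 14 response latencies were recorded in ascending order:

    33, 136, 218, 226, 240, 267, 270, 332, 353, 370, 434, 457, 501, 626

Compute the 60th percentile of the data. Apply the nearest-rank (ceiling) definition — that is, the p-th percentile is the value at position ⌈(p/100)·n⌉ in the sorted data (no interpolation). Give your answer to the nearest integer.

353

n = 14.
Position = ⌈60/100 · 14⌉ = ⌈8.4⌉ = 9.
The value at rank 9 is 353.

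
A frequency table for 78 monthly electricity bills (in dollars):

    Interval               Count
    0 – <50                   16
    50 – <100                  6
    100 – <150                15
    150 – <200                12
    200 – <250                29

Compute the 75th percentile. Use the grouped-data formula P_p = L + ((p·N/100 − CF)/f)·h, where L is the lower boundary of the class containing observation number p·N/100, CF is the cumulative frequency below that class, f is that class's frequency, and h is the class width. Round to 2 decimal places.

N = 78; target position k = 75/100 · 78 = 58.5.
Cumulative frequencies: 16, 22, 37, 49, 78.
Observation 58.5 falls in the class 200 – <250.
L = 200, CF = 49, f = 29, h = 50.
P75 = 200 + ((58.5 − 49)/29)·50 = 200 + 16.3793 = 216.379.

216.38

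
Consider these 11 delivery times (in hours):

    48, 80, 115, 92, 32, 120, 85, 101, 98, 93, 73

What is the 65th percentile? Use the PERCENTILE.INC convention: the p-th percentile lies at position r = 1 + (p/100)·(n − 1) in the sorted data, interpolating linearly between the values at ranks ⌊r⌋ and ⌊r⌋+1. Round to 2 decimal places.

Sorted: 32, 48, 73, 80, 85, 92, 93, 98, 101, 115, 120.
n = 11.
r = 1 + (65/100)·(11 − 1) = 1 + 6.5 = 7.5.
Rank 7 is 93 and rank 8 is 98.
Interpolate: 93 + 0.5·(98 − 93) = 93 + 0.5·5 = 95.5.

95.50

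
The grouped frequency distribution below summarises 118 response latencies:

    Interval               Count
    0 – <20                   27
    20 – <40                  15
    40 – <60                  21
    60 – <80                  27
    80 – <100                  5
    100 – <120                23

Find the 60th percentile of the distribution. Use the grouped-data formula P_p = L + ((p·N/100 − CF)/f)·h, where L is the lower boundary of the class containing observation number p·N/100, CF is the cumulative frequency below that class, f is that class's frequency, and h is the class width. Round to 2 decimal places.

65.78

N = 118; target position k = 60/100 · 118 = 70.8.
Cumulative frequencies: 27, 42, 63, 90, 95, 118.
Observation 70.8 falls in the class 60 – <80.
L = 60, CF = 63, f = 27, h = 20.
P60 = 60 + ((70.8 − 63)/27)·20 = 60 + 5.77778 = 65.7778.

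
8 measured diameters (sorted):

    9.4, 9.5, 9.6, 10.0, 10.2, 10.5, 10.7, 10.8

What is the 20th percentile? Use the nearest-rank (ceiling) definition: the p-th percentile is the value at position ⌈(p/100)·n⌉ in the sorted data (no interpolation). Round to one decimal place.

9.5

n = 8.
Position = ⌈20/100 · 8⌉ = ⌈1.6⌉ = 2.
The value at rank 2 is 9.5.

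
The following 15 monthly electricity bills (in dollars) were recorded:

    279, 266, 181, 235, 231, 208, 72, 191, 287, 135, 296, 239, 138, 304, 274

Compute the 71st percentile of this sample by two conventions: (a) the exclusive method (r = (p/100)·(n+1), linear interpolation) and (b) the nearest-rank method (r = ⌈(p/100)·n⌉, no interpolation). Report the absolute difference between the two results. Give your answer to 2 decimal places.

Sorted: 72, 135, 138, 181, 191, 208, 231, 235, 239, 266, 274, 279, 287, 296, 304.
n = 15.
(a) r = 11.36; between ranks 11 (274) and 12 (279): 275.8.
(b) the nearest-rank method: rank 11 → 274.
|275.8 − 274| = 1.8.

1.80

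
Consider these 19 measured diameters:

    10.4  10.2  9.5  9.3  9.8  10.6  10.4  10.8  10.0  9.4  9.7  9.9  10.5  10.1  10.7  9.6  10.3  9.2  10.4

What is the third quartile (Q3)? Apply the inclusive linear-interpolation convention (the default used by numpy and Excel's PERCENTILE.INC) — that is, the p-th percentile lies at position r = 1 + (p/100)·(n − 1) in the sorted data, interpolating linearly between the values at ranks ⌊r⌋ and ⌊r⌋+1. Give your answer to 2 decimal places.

Sorted: 9.2, 9.3, 9.4, 9.5, 9.6, 9.7, 9.8, 9.9, 10.0, 10.1, 10.2, 10.3, 10.4, 10.4, 10.4, 10.5, 10.6, 10.7, 10.8.
n = 19.
r = 1 + (75/100)·(19 − 1) = 1 + 13.5 = 14.5.
Rank 14 is 10.4 and rank 15 is 10.4.
Interpolate: 10.4 + 0.5·(10.4 − 10.4) = 10.4 + 0.5·0 = 10.4.

10.40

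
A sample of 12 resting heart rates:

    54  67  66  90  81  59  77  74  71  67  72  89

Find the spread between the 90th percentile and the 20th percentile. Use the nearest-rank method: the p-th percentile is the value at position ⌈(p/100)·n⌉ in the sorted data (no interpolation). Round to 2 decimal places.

Sorted: 54, 59, 66, 67, 67, 71, 72, 74, 77, 81, 89, 90.
n = 12.
P20: rank ⌈20/100·12⌉ = 3 → 66.
P90: rank ⌈90/100·12⌉ = 11 → 89.
Difference: 89 − 66 = 23.

23.00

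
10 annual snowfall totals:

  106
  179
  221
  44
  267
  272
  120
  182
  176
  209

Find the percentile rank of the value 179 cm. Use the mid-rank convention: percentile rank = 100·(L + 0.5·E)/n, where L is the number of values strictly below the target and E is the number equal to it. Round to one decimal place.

Sorted: 44, 106, 120, 176, 179, 182, 209, 221, 267, 272.
Count below 179: L = 4; count equal: E = 1; n = 10.
Percentile rank = 100·(4 + 0.5·1)/10 = 100·4.5/10 = 45.

45.0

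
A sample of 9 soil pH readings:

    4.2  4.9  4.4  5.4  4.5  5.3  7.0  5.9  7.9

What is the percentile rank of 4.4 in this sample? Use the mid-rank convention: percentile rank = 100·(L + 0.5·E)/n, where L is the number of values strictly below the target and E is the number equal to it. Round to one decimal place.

Sorted: 4.2, 4.4, 4.5, 4.9, 5.3, 5.4, 5.9, 7.0, 7.9.
Count below 4.4: L = 1; count equal: E = 1; n = 9.
Percentile rank = 100·(1 + 0.5·1)/9 = 100·1.5/9 = 16.67.

16.7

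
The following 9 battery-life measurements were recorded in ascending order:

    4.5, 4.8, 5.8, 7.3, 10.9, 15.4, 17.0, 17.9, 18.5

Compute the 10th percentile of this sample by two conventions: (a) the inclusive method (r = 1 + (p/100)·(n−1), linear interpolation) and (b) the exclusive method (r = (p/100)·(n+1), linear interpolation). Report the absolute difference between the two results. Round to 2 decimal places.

0.24

n = 9.
(a) r = 1.8; between ranks 1 (4.5) and 2 (4.8): 4.74.
(b) r = 1 → value at rank 1 = 4.5.
|4.74 − 4.5| = 0.24.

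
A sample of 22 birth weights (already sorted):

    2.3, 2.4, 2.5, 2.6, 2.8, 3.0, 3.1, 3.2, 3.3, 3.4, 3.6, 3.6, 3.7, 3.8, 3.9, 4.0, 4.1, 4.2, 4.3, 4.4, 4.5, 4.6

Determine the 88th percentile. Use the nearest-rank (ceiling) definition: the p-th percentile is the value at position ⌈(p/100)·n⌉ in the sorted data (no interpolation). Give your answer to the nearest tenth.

4.4

n = 22.
Position = ⌈88/100 · 22⌉ = ⌈19.36⌉ = 20.
The value at rank 20 is 4.4.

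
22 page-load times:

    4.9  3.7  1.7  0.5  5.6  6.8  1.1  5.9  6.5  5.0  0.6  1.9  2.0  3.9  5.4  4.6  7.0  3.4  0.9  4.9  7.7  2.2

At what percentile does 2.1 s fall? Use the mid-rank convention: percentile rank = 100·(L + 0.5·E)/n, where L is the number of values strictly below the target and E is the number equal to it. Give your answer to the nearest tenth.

Sorted: 0.5, 0.6, 0.9, 1.1, 1.7, 1.9, 2.0, 2.2, 3.4, 3.7, 3.9, 4.6, 4.9, 4.9, 5.0, 5.4, 5.6, 5.9, 6.5, 6.8, 7.0, 7.7.
Count below 2.1: L = 7; count equal: E = 0; n = 22.
Percentile rank = 100·(7 + 0.5·0)/22 = 100·7/22 = 31.82.

31.8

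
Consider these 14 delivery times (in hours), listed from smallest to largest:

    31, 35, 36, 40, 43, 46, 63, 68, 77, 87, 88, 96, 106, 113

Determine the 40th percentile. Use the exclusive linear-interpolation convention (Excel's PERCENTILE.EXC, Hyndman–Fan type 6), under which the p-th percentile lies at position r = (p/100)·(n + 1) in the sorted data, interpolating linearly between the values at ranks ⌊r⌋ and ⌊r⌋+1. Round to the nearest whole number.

n = 14.
r = (40/100)·(14 + 1) = 6.
r is an integer, so P40 is the value at rank 6: 46.

46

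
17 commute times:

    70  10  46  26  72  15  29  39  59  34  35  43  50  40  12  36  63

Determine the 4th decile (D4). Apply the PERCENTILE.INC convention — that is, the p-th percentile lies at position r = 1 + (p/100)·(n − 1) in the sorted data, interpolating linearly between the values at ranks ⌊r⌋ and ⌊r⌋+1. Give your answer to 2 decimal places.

35.40

Sorted: 10, 12, 15, 26, 29, 34, 35, 36, 39, 40, 43, 46, 50, 59, 63, 70, 72.
n = 17.
r = 1 + (40/100)·(17 − 1) = 1 + 6.4 = 7.4.
Rank 7 is 35 and rank 8 is 36.
Interpolate: 35 + 0.4·(36 − 35) = 35 + 0.4·1 = 35.4.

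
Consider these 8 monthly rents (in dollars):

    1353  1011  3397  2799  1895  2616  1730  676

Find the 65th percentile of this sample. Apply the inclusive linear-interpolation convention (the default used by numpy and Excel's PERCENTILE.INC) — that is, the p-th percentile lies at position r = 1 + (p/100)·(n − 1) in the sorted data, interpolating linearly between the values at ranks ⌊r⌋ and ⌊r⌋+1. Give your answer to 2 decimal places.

2291.55

Sorted: 676, 1011, 1353, 1730, 1895, 2616, 2799, 3397.
n = 8.
r = 1 + (65/100)·(8 − 1) = 1 + 4.55 = 5.55.
Rank 5 is 1895 and rank 6 is 2616.
Interpolate: 1895 + 0.55·(2616 − 1895) = 1895 + 0.55·721 = 2291.55.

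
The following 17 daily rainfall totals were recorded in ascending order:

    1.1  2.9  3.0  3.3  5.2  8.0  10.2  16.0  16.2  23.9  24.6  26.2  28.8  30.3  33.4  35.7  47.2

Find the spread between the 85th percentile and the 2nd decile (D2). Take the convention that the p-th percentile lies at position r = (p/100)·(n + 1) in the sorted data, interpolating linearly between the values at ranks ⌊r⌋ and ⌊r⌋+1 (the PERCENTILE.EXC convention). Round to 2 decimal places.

30.91

n = 17.
P20: r = 3.6; ranks 3–4 are 3.0, 3.3; interpolating gives 3.18.
P85: r = 15.3; ranks 15–16 are 33.4, 35.7; interpolating gives 34.09.
Difference: 34.09 − 3.18 = 30.91.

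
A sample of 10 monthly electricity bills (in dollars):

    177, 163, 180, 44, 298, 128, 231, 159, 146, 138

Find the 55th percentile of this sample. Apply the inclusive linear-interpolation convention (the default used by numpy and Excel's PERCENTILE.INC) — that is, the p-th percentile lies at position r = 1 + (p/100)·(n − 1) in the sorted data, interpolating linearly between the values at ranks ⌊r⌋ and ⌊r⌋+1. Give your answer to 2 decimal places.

162.80

Sorted: 44, 128, 138, 146, 159, 163, 177, 180, 231, 298.
n = 10.
r = 1 + (55/100)·(10 − 1) = 1 + 4.95 = 5.95.
Rank 5 is 159 and rank 6 is 163.
Interpolate: 159 + 0.95·(163 − 159) = 159 + 0.95·4 = 162.8.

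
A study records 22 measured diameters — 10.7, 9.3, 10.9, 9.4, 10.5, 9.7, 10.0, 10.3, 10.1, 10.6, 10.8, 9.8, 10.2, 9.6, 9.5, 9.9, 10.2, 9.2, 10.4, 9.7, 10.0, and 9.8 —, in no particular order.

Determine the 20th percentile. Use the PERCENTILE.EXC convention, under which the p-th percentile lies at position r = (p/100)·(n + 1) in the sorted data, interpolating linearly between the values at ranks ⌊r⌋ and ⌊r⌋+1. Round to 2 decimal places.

Sorted: 9.2, 9.3, 9.4, 9.5, 9.6, 9.7, 9.7, 9.8, 9.8, 9.9, 10.0, 10.0, 10.1, 10.2, 10.2, 10.3, 10.4, 10.5, 10.6, 10.7, 10.8, 10.9.
n = 22.
r = (20/100)·(22 + 1) = 4.6.
Rank 4 is 9.5 and rank 5 is 9.6.
Interpolate: 9.5 + 0.6·(9.6 − 9.5) = 9.5 + 0.6·0.1 = 9.56.

9.56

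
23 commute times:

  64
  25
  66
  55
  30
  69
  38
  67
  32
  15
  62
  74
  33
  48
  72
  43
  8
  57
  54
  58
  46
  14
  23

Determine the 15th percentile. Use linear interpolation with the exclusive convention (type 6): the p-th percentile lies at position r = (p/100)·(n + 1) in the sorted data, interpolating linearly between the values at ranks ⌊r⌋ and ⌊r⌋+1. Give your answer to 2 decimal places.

Sorted: 8, 14, 15, 23, 25, 30, 32, 33, 38, 43, 46, 48, 54, 55, 57, 58, 62, 64, 66, 67, 69, 72, 74.
n = 23.
r = (15/100)·(23 + 1) = 3.6.
Rank 3 is 15 and rank 4 is 23.
Interpolate: 15 + 0.6·(23 − 15) = 15 + 0.6·8 = 19.8.

19.80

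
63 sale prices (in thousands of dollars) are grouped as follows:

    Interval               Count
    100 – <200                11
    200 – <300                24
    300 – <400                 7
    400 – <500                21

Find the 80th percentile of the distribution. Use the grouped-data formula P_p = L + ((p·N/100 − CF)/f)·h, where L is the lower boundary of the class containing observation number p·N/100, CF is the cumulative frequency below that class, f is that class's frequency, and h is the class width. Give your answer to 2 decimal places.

N = 63; target position k = 80/100 · 63 = 50.4.
Cumulative frequencies: 11, 35, 42, 63.
Observation 50.4 falls in the class 400 – <500.
L = 400, CF = 42, f = 21, h = 100.
P80 = 400 + ((50.4 − 42)/21)·100 = 400 + 40 = 440.

440.00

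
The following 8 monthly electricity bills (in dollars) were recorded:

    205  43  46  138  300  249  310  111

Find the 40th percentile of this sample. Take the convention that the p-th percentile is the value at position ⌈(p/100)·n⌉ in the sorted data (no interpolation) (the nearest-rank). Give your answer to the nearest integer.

Sorted: 43, 46, 111, 138, 205, 249, 300, 310.
n = 8.
Position = ⌈40/100 · 8⌉ = ⌈3.2⌉ = 4.
The value at rank 4 is 138.

138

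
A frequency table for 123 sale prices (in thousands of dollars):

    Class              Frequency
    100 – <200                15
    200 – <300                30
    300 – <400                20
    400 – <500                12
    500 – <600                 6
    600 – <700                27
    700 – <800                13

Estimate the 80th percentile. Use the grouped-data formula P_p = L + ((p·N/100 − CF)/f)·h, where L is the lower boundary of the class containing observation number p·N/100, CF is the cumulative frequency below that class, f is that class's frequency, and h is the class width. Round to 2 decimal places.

657.04

N = 123; target position k = 80/100 · 123 = 98.4.
Cumulative frequencies: 15, 45, 65, 77, 83, 110, 123.
Observation 98.4 falls in the class 600 – <700.
L = 600, CF = 83, f = 27, h = 100.
P80 = 600 + ((98.4 − 83)/27)·100 = 600 + 57.037 = 657.037.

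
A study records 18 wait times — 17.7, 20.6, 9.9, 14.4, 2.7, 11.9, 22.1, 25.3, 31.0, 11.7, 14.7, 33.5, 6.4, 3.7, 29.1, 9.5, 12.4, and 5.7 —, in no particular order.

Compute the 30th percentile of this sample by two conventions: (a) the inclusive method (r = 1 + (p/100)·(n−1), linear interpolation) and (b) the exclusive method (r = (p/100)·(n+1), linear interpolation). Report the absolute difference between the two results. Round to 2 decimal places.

0.30

Sorted: 2.7, 3.7, 5.7, 6.4, 9.5, 9.9, 11.7, 11.9, 12.4, 14.4, 14.7, 17.7, 20.6, 22.1, 25.3, 29.1, 31.0, 33.5.
n = 18.
(a) r = 6.1; between ranks 6 (9.9) and 7 (11.7): 10.08.
(b) r = 5.7; between ranks 5 (9.5) and 6 (9.9): 9.78.
|10.08 − 9.78| = 0.3.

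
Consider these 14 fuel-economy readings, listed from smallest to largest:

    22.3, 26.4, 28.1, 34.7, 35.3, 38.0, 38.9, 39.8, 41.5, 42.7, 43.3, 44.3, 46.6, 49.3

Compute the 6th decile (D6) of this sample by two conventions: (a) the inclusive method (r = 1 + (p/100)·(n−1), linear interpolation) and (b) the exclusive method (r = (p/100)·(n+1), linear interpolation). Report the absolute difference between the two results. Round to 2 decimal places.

n = 14.
(a) r = 8.8; between ranks 8 (39.8) and 9 (41.5): 41.16.
(b) r = 9 → value at rank 9 = 41.5.
|41.16 − 41.5| = 0.34.

0.34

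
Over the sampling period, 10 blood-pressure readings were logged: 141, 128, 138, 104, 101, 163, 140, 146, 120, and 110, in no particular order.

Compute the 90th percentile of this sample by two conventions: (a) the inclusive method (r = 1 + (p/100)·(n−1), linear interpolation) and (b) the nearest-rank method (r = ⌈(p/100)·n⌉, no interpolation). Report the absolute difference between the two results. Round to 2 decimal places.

1.70

Sorted: 101, 104, 110, 120, 128, 138, 140, 141, 146, 163.
n = 10.
(a) r = 9.1; between ranks 9 (146) and 10 (163): 147.7.
(b) the nearest-rank method: rank 9 → 146.
|147.7 − 146| = 1.7.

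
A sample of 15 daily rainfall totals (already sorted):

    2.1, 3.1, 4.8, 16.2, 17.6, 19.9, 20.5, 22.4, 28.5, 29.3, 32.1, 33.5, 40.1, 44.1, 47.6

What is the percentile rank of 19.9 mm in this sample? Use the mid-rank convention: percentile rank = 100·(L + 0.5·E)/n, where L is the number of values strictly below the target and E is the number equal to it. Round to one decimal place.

36.7

Count below 19.9: L = 5; count equal: E = 1; n = 15.
Percentile rank = 100·(5 + 0.5·1)/15 = 100·5.5/15 = 36.67.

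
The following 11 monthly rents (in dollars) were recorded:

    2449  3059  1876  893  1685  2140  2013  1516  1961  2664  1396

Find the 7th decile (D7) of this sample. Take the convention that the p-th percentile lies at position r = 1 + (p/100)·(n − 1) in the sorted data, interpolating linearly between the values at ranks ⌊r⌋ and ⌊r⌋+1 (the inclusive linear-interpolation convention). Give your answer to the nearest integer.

Sorted: 893, 1396, 1516, 1685, 1876, 1961, 2013, 2140, 2449, 2664, 3059.
n = 11.
r = 1 + (70/100)·(11 − 1) = 1 + 7 = 8.
r is an integer, so P70 is the value at rank 8: 2140.

2140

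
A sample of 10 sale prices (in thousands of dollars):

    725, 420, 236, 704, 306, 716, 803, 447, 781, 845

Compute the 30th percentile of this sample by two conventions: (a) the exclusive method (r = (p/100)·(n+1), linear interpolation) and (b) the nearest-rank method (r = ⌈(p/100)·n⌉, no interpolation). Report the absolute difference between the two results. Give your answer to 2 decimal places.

Sorted: 236, 306, 420, 447, 704, 716, 725, 781, 803, 845.
n = 10.
(a) r = 3.3; between ranks 3 (420) and 4 (447): 428.1.
(b) the nearest-rank method: rank 3 → 420.
|428.1 − 420| = 8.1.

8.10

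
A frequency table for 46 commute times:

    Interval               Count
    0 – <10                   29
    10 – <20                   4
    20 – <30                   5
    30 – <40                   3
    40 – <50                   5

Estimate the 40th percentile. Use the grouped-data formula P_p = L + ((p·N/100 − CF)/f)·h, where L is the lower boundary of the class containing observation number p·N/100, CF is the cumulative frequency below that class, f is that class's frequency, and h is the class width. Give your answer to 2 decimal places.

6.34

N = 46; target position k = 40/100 · 46 = 18.4.
Cumulative frequencies: 29, 33, 38, 41, 46.
Observation 18.4 falls in the class 0 – <10.
L = 0, CF = 0, f = 29, h = 10.
P40 = 0 + ((18.4 − 0)/29)·10 = 0 + 6.34483 = 6.34483.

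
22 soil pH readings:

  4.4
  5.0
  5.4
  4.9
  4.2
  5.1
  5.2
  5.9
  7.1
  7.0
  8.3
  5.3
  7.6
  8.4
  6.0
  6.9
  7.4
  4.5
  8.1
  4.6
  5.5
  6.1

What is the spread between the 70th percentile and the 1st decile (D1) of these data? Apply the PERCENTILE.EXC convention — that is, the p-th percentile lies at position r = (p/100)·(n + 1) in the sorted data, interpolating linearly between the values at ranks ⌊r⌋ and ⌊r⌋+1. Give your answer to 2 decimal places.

2.58

Sorted: 4.2, 4.4, 4.5, 4.6, 4.9, 5.0, 5.1, 5.2, 5.3, 5.4, 5.5, 5.9, 6.0, 6.1, 6.9, 7.0, 7.1, 7.4, 7.6, 8.1, 8.3, 8.4.
n = 22.
P10: r = 2.3; ranks 2–3 are 4.4, 4.5; interpolating gives 4.43.
P70: r = 16.1; ranks 16–17 are 7.0, 7.1; interpolating gives 7.01.
Difference: 7.01 − 4.43 = 2.58.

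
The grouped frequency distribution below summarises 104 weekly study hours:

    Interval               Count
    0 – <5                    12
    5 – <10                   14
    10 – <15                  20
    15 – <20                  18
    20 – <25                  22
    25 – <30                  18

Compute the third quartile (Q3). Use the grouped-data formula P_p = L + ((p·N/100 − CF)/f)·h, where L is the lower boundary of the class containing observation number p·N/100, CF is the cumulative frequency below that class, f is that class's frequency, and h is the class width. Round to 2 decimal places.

23.18

N = 104; target position k = 75/100 · 104 = 78.
Cumulative frequencies: 12, 26, 46, 64, 86, 104.
Observation 78 falls in the class 20 – <25.
L = 20, CF = 64, f = 22, h = 5.
P75 = 20 + ((78 − 64)/22)·5 = 20 + 3.18182 = 23.1818.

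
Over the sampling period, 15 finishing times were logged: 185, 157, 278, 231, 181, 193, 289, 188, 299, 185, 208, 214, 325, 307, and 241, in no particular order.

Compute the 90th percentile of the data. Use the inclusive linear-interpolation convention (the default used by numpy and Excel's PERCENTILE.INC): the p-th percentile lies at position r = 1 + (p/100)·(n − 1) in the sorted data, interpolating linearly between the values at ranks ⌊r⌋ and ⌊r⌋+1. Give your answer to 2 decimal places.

Sorted: 157, 181, 185, 185, 188, 193, 208, 214, 231, 241, 278, 289, 299, 307, 325.
n = 15.
r = 1 + (90/100)·(15 − 1) = 1 + 12.6 = 13.6.
Rank 13 is 299 and rank 14 is 307.
Interpolate: 299 + 0.6·(307 − 299) = 299 + 0.6·8 = 303.8.

303.80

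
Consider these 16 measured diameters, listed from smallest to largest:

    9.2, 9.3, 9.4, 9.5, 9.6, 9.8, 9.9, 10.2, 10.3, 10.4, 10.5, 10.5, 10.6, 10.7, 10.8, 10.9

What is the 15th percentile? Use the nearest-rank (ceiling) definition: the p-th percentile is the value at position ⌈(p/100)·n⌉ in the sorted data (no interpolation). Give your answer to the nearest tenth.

9.4

n = 16.
Position = ⌈15/100 · 16⌉ = ⌈2.4⌉ = 3.
The value at rank 3 is 9.4.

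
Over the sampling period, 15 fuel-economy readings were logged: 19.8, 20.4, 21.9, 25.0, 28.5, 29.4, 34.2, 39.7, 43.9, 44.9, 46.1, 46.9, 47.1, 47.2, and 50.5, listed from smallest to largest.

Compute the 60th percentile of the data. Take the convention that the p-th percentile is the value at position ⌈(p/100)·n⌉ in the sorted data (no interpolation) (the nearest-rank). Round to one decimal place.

n = 15.
Position = ⌈60/100 · 15⌉ = ⌈9⌉ = 9.
The value at rank 9 is 43.9.

43.9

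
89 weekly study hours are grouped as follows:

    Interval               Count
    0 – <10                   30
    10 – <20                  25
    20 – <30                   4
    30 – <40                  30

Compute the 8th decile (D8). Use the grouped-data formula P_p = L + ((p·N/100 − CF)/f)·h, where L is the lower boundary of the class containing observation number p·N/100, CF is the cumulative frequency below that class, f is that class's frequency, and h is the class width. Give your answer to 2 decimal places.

N = 89; target position k = 80/100 · 89 = 71.2.
Cumulative frequencies: 30, 55, 59, 89.
Observation 71.2 falls in the class 30 – <40.
L = 30, CF = 59, f = 30, h = 10.
P80 = 30 + ((71.2 − 59)/30)·10 = 30 + 4.06667 = 34.0667.

34.07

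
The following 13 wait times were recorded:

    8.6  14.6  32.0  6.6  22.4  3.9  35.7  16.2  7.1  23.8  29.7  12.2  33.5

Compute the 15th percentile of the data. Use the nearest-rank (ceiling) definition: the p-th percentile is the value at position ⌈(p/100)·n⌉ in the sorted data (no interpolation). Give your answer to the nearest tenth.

Sorted: 3.9, 6.6, 7.1, 8.6, 12.2, 14.6, 16.2, 22.4, 23.8, 29.7, 32.0, 33.5, 35.7.
n = 13.
Position = ⌈15/100 · 13⌉ = ⌈1.95⌉ = 2.
The value at rank 2 is 6.6.

6.6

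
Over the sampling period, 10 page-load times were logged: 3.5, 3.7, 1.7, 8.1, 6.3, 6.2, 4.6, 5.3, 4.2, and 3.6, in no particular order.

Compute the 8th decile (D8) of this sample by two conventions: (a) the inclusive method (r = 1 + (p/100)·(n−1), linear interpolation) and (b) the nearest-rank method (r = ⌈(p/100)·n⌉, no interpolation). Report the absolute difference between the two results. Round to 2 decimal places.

Sorted: 1.7, 3.5, 3.6, 3.7, 4.2, 4.6, 5.3, 6.2, 6.3, 8.1.
n = 10.
(a) r = 8.2; between ranks 8 (6.2) and 9 (6.3): 6.22.
(b) the nearest-rank method: rank 8 → 6.2.
|6.22 − 6.2| = 0.02.

0.02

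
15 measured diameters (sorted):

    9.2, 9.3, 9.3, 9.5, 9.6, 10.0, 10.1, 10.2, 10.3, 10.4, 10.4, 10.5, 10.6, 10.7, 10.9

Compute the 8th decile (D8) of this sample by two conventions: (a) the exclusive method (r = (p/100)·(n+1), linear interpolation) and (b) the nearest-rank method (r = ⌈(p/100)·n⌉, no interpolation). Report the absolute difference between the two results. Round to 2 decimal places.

n = 15.
(a) r = 12.8; between ranks 12 (10.5) and 13 (10.6): 10.58.
(b) the nearest-rank method: rank 12 → 10.5.
|10.58 − 10.5| = 0.08.

0.08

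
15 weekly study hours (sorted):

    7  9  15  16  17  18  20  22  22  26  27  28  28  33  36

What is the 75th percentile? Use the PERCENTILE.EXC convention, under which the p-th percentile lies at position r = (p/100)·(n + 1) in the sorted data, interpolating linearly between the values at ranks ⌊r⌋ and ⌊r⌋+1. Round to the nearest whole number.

28

n = 15.
r = (75/100)·(15 + 1) = 12.
r is an integer, so P75 is the value at rank 12: 28.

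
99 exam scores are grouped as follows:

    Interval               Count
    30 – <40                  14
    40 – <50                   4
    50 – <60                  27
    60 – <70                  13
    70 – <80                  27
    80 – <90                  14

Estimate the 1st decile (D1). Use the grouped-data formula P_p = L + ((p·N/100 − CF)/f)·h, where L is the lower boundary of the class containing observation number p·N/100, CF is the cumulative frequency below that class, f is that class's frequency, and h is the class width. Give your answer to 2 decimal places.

N = 99; target position k = 10/100 · 99 = 9.9.
Cumulative frequencies: 14, 18, 45, 58, 85, 99.
Observation 9.9 falls in the class 30 – <40.
L = 30, CF = 0, f = 14, h = 10.
P10 = 30 + ((9.9 − 0)/14)·10 = 30 + 7.07143 = 37.0714.

37.07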